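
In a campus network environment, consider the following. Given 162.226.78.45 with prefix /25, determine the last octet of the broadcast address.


Given: IP = 162.226.78.45, prefix = /25
Host bits = 32 - 25 = 7
Network last octet = 45 AND mask = 0
Host part size = 2^7 - 1 = 127
Broadcast last octet = 0 OR 127 = 127

127


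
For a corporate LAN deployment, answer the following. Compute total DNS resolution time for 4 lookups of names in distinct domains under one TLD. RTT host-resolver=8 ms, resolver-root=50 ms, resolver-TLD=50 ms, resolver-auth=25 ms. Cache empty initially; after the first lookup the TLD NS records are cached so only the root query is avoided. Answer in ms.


Lookup 1 (cold cache): local + root + TLD + auth = 8 + 50 + 50 + 25 = 133 ms
Lookups 2..4 (TLD NS cached -> skip root; new domain -> still ask TLD and auth): local + TLD + auth = 8 + 50 + 25 = 83 ms each
Remaining 3 lookups: 3 * 83 = 249 ms
Total = 133 + 249 = 382 ms

382


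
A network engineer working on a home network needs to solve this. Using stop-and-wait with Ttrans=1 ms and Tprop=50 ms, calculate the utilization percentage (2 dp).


Given: Ttrans = 1 ms, Tprop = 50 ms
RTT = 2 * Tprop = 2 * 50 = 100 ms
U = Ttrans / (Ttrans + RTT)
U = 1 / (1 + 100)
U = 1 / 101 = 0.009901
U% = 0.99%

0.99


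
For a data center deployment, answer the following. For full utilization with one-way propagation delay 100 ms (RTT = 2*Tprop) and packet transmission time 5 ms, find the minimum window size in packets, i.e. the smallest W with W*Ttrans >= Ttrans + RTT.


Given: Ttrans = 5 ms, RTT = 200 ms (= 2 * Tprop, Tprop = 100 ms)
Time until first ACK returns = Ttrans + RTT = 5 + 200 = 205 ms
Need W * Ttrans >= Ttrans + RTT  ->  W >= (Ttrans + RTT) / Ttrans
(Ttrans + RTT) / Ttrans = 205 / 5 = 41
W_min = ceil(41) = 41

41


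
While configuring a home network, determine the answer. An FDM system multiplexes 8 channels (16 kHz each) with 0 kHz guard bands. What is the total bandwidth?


Given: 8 channels, 16 kHz each, guard = 0 kHz
Channel bandwidth = 8 * 16 = 128 kHz
Guard bands = 7 gaps * 0 kHz = 0 kHz
Total = 128 + 0 = 128 kHz

128


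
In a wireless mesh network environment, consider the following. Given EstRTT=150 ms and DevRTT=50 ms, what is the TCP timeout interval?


Given: EstRTT = 150 ms, DevRTT = 50 ms
Timeout = EstRTT + 4 * DevRTT
4 * DevRTT = 4 * 50 = 200
Timeout = 150 + 200 = 350 ms

350


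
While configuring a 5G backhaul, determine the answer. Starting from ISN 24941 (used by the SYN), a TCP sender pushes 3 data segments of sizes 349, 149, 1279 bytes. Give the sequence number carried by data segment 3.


The SYN occupies sequence number ISN = 24941, so the first data byte is ISN + 1 = 24942.
SEQ of data segment i = (ISN + 1) + sum of payload sizes of segments 1..i-1.
Segment 1: SEQ = 24942, payload = 349 bytes
Segment 2: SEQ = 25291, payload = 149 bytes
Segment 3: SEQ = 25440, payload = 1279 bytes
SEQ of segment 3 = 24942 + 349 + 149 = 25440

25440


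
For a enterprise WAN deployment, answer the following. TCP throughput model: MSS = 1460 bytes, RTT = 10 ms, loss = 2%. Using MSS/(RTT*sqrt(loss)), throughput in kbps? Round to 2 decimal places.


Given: MSS = 1460 bytes, RTT = 10 ms, loss = 2%
RTT in seconds = 10 / 1000 = 0.01
Loss rate = 2% = 0.02
sqrt(loss) = sqrt(0.02) = 0.141421356237
Throughput (bytes/s) = 1460 / (0.01 * 0.141421356237) = 1032375.9005
Throughput (kbps) = 1032375.9005 * 8 / 1000 = 8259.007204 -> 8259.01 kbps (2 dp)

8259.01


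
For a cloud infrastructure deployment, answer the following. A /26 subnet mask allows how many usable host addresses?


Given: subnet mask /26
Host bits = 32 - 26 = 6
Total addresses = 2^6 = 64
Usable hosts = 64 - 2 (network + broadcast) = 62

62


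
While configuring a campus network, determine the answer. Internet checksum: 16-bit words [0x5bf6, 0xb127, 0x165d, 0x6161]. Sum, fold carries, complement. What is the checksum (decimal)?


Given words: [0x5bf6, 0xb127, 0x165d, 0x6161]
Step 1: Sum all words
Raw sum = 23542 + 45351 + 5725 + 24929 = 99547
Step 2: Fold carry: (34011 + 1) = 34012
One's complement = ~34012 & 0xFFFF = 31523

31523


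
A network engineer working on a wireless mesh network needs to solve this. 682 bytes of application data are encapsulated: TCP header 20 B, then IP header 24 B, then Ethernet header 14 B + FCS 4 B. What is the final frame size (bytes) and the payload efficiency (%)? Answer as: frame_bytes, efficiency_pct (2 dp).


TCP segment = 682 + 20 = 702 B
IP packet = 702 + 24 = 726 B
Ethernet frame = 726 + 14 + 4 = 744 B
Efficiency = app / frame = 682 / 744 = 0.916667 = 91.6667% -> 91.67% (2 dp)

744, 91.67


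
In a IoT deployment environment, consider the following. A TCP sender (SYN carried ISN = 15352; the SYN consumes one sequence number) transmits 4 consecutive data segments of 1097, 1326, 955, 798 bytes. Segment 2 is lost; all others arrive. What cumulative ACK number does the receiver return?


SYN uses sequence number 15352; first data byte = ISN + 1 = 15353.
Segment 1: SEQ = 15353, len = 1097 B, covers [15353, 16449]
Segment 2: SEQ = 16450, len = 1326 B, covers [16450, 17775] [LOST]
Segment 3: SEQ = 17776, len = 955 B, covers [17776, 18730]
Segment 4: SEQ = 18731, len = 798 B, covers [18731, 19528]
In-order data received: bytes [15353, 16449] (segments 1..1).
Segment 2 missing -> gap begins at byte 16450; later segments buffered out of order.
Cumulative ACK = next expected in-order byte = 15353 + 1097 = 16450

16450


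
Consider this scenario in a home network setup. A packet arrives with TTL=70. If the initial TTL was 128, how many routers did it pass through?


Given: initial TTL = 128, received TTL = 70
Hops = initial TTL - received TTL
Hops = 128 - 70 = 58

58


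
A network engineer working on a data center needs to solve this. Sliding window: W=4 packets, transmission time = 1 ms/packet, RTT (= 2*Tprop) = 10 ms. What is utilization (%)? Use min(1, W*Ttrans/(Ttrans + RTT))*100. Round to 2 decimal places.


Given: W = 4, Ttrans = 1 ms, RTT = 10 ms (= 2 * Tprop, Tprop = 5 ms)
Cycle time = Ttrans + RTT = 1 + 10 = 11 ms (first packet sent until its ACK returns)
W * Ttrans = 4 * 1 = 4 ms of sending per cycle
W * Ttrans / (Ttrans + RTT) = 4 / 11 = 0.363636
U = min(1, 0.363636) = 0.363636
U% = 36.36%

36.36


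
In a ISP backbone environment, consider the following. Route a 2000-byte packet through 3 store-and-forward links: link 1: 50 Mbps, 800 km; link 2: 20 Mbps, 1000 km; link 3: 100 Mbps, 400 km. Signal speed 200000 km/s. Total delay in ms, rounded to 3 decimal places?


Packet = 2000 bytes = 16000 bits. Store-and-forward: sum (t_trans + t_prop) per link.
Link 1: t_trans = 16000/(50*10^6) s = 0.3200 ms; t_prop = 800/200000 s = 4.0000 ms; subtotal = 4.3200 ms
Link 2: t_trans = 16000/(20*10^6) s = 0.8000 ms; t_prop = 1000/200000 s = 5.0000 ms; subtotal = 5.8000 ms
Link 3: t_trans = 16000/(100*10^6) s = 0.1600 ms; t_prop = 400/200000 s = 2.0000 ms; subtotal = 2.1600 ms
End-to-end = 4.3200 + 5.8000 + 2.1600 = 12.2800 ms -> 12.280 ms (3 dp)

12.280


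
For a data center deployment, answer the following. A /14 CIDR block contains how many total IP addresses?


Given: CIDR prefix /14
Host bits = 32 - 14 = 18
Total addresses = 2^18 = 262144

262144


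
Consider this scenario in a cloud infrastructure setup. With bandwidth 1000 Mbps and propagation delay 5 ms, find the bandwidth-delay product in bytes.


Given: bandwidth = 1000 Mbps, delay = 5 ms
BDP in bits = 1000 * 10^6 * 5 / 1000
BDP in bits = 5000000
BDP in bytes = 5000000 / 8 = 625000

625000


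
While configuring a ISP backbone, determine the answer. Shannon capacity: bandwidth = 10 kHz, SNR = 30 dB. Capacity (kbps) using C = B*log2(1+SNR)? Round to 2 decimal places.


Given: B = 10 kHz, SNR = 30 dB
SNR linear = 10^(30/10) = 1000
1 + SNR = 1001
log2(1001) = 9.9672262588
C = 10 * 1000 * 9.9672262588 = 99672.2626 bps
C = 99.672263 kbps -> 99.67 kbps (2 dp)

99.67


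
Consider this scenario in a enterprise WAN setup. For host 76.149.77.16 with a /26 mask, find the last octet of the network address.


Given: IP = 76.149.77.16, prefix = /26
Subnet mask = 255.255.255.192
Last octet of IP: 16
Last octet of mask: 192
Network last octet = 16 AND 192 = 0

0


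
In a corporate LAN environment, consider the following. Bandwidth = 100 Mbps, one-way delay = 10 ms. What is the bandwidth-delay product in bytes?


Given: bandwidth = 100 Mbps, delay = 10 ms
BDP in bits = 100 * 10^6 * 10 / 1000
BDP in bits = 1000000
BDP in bytes = 1000000 / 8 = 125000

125000


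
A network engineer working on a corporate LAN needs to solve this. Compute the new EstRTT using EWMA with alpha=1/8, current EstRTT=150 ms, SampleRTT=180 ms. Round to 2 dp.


Given: EstRTT = 150 ms, SampleRTT = 180 ms, alpha = 1/8
New EstRTT = (1 - alpha) * EstRTT + alpha * SampleRTT
(7/8) * 150 = 131.25
(1/8) * 180 = 22.5
New EstRTT = 131.25 + 22.5 = 153.75 ms -> 153.75 ms (2 dp)

153.75


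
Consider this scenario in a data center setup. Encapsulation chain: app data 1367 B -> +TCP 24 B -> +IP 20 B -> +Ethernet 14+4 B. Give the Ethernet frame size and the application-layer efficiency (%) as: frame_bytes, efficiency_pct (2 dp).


TCP segment = 1367 + 24 = 1391 B
IP packet = 1391 + 20 = 1411 B
Ethernet frame = 1411 + 14 + 4 = 1429 B
Efficiency = app / frame = 1367 / 1429 = 0.956613 = 95.6613% -> 95.66% (2 dp)

1429, 95.66


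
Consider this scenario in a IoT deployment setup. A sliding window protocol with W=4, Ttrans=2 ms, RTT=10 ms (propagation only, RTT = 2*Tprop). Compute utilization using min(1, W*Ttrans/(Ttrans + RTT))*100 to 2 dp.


Given: W = 4, Ttrans = 2 ms, RTT = 10 ms (= 2 * Tprop, Tprop = 5 ms)
Cycle time = Ttrans + RTT = 2 + 10 = 12 ms (first packet sent until its ACK returns)
W * Ttrans = 4 * 2 = 8 ms of sending per cycle
W * Ttrans / (Ttrans + RTT) = 8 / 12 = 0.666667
U = min(1, 0.666667) = 0.666667
U% = 66.67%

66.67


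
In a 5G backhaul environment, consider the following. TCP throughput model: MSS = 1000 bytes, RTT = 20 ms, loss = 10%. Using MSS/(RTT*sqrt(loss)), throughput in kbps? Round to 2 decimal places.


Given: MSS = 1000 bytes, RTT = 20 ms, loss = 10%
RTT in seconds = 20 / 1000 = 0.02
Loss rate = 10% = 0.1
sqrt(loss) = sqrt(0.1) = 0.316227766017
Throughput (bytes/s) = 1000 / (0.02 * 0.316227766017) = 158113.8830
Throughput (kbps) = 158113.8830 * 8 / 1000 = 1264.911064 -> 1264.91 kbps (2 dp)

1264.91


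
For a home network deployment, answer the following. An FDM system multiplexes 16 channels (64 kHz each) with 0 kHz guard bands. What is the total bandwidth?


Given: 16 channels, 64 kHz each, guard = 0 kHz
Channel bandwidth = 16 * 64 = 1024 kHz
Guard bands = 15 gaps * 0 kHz = 0 kHz
Total = 1024 + 0 = 1024 kHz

1024


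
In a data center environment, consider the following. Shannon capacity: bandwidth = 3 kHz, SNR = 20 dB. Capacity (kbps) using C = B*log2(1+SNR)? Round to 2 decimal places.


Given: B = 3 kHz, SNR = 20 dB
SNR linear = 10^(20/10) = 100
1 + SNR = 101
log2(101) = 6.6582114828
C = 3 * 1000 * 6.6582114828 = 19974.6344 bps
C = 19.974634 kbps -> 19.97 kbps (2 dp)

19.97


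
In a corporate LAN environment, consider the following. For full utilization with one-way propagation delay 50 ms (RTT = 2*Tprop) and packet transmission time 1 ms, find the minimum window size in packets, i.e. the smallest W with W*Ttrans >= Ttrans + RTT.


Given: Ttrans = 1 ms, RTT = 100 ms (= 2 * Tprop, Tprop = 50 ms)
Time until first ACK returns = Ttrans + RTT = 1 + 100 = 101 ms
Need W * Ttrans >= Ttrans + RTT  ->  W >= (Ttrans + RTT) / Ttrans
(Ttrans + RTT) / Ttrans = 101 / 1 = 101
W_min = ceil(101) = 101

101


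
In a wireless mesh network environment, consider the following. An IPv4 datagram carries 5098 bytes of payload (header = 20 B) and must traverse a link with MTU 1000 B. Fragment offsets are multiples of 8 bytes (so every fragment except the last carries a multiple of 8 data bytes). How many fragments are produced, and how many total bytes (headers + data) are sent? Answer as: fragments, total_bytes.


Max data per non-final fragment = floor((MTU - header)/8)*8 = floor((1000 - 20)/8)*8 = floor(980/8)*8 = 976 B
Final fragment needs no 8-byte alignment: it can carry up to MTU - header = 980 B
Non-final fragments needed = ceil((payload - 980) / 976) = ceil(4118/976) = ceil(4.2193) = 5
Number of fragments = 5 + 1 = 6
Fragment sizes (data): 5 * 976 B + 218 B (last, 218 <= 980 OK)
Total bytes sent = payload + n_frags * header = 5098 + 6*20 = 5098 + 120 = 5218 B

6, 5218


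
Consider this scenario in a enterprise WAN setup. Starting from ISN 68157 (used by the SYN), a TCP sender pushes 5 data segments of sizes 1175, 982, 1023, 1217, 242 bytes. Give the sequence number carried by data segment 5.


The SYN occupies sequence number ISN = 68157, so the first data byte is ISN + 1 = 68158.
SEQ of data segment i = (ISN + 1) + sum of payload sizes of segments 1..i-1.
Segment 1: SEQ = 68158, payload = 1175 bytes
Segment 2: SEQ = 69333, payload = 982 bytes
Segment 3: SEQ = 70315, payload = 1023 bytes
Segment 4: SEQ = 71338, payload = 1217 bytes
Segment 5: SEQ = 72555, payload = 242 bytes
SEQ of segment 5 = 68158 + 1175 + 982 + 1023 + 1217 = 72555

72555


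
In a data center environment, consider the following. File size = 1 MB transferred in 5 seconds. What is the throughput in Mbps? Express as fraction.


Given: file = 1 MB, time = 5 s
File in Mb = 1 * 8 = 8 Mb
Throughput = 8 / 5 Mbps
Throughput = 8/5 Mbps

8/5


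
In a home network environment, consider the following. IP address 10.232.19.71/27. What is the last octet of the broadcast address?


Given: IP = 10.232.19.71, prefix = /27
Host bits = 32 - 27 = 5
Network last octet = 71 AND mask = 64
Host part size = 2^5 - 1 = 31
Broadcast last octet = 64 OR 31 = 95

95


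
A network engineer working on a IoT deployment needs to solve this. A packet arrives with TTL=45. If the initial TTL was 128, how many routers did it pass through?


Given: initial TTL = 128, received TTL = 45
Hops = initial TTL - received TTL
Hops = 128 - 45 = 83

83


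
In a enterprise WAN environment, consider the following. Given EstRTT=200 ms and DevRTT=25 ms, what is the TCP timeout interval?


Given: EstRTT = 200 ms, DevRTT = 25 ms
Timeout = EstRTT + 4 * DevRTT
4 * DevRTT = 4 * 25 = 100
Timeout = 200 + 100 = 300 ms

300


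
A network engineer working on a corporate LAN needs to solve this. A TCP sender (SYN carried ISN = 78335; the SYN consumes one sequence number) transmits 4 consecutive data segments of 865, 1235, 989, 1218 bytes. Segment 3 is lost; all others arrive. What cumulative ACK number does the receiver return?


SYN uses sequence number 78335; first data byte = ISN + 1 = 78336.
Segment 1: SEQ = 78336, len = 865 B, covers [78336, 79200]
Segment 2: SEQ = 79201, len = 1235 B, covers [79201, 80435]
Segment 3: SEQ = 80436, len = 989 B, covers [80436, 81424] [LOST]
Segment 4: SEQ = 81425, len = 1218 B, covers [81425, 82642]
In-order data received: bytes [78336, 80435] (segments 1..2).
Segment 3 missing -> gap begins at byte 80436; later segments buffered out of order.
Cumulative ACK = next expected in-order byte = 78336 + 865 + 1235 = 80436

80436


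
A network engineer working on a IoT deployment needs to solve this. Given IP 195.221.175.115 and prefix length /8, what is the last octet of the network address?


Given: IP = 195.221.175.115, prefix = /8
Subnet mask = 255.0.0.0
Last octet of IP: 115
Last octet of mask: 0
Network last octet = 115 AND 0 = 0

0


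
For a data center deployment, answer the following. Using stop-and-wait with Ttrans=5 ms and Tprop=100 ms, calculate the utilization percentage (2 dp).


Given: Ttrans = 5 ms, Tprop = 100 ms
RTT = 2 * Tprop = 2 * 100 = 200 ms
U = Ttrans / (Ttrans + RTT)
U = 5 / (5 + 200)
U = 5 / 205 = 0.02439
U% = 2.44%

2.44


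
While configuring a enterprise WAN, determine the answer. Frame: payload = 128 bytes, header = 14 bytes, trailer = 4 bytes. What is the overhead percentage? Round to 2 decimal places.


Given: payload = 128 B, header = 14 B, trailer = 4 B
Overhead bytes = header + trailer = 14 + 4 = 18
Total frame = payload + overhead = 128 + 18 = 146
Overhead % = 18 / 146 * 100 = 12.3288% -> 12.33% (2 dp)

12.33


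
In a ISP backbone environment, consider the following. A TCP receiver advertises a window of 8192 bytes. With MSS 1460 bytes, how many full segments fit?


Given: RWND = 8192 bytes, MSS = 1460 bytes
Full segments = floor(RWND / MSS)
Full segments = floor(8192 / 1460)
Full segments = floor(5.611) = 5

5


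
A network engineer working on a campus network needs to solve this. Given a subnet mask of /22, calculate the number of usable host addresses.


Given: subnet mask /22
Host bits = 32 - 22 = 10
Total addresses = 2^10 = 1024
Usable hosts = 1024 - 2 (network + broadcast) = 1022

1022


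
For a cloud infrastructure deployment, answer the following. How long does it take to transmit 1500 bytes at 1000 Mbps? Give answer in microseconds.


Given: packet = 1500 bytes, bandwidth = 1000 Mbps
Packet in bits = 1500 * 8 = 12000 bits
Bandwidth = 1000 * 10^6 = 1000000000 bps
Time = 12000 / 1000000000 seconds
Time in us = 12000 * 10^6 / 1000000000 = 12

12


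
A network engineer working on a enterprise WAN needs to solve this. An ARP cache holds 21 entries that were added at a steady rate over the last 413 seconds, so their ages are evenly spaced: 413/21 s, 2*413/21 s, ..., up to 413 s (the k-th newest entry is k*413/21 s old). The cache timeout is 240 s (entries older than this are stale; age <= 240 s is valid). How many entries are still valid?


Ages are k * 413/21 s for k = 1..21 (spacing = 19.6667 s).
Entry k is valid iff k * 413/21 <= 240 iff k <= 21 * 240 / 413 = 12.2034
n_valid = floor(12.2034) = 12
(n_stale = 21 - 12 = 9)

12


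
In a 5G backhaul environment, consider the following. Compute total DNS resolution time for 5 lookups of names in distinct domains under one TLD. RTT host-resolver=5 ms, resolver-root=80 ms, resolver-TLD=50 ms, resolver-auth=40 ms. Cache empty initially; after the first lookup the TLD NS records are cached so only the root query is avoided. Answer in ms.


Lookup 1 (cold cache): local + root + TLD + auth = 5 + 80 + 50 + 40 = 175 ms
Lookups 2..5 (TLD NS cached -> skip root; new domain -> still ask TLD and auth): local + TLD + auth = 5 + 50 + 40 = 95 ms each
Remaining 4 lookups: 4 * 95 = 380 ms
Total = 175 + 380 = 555 ms

555


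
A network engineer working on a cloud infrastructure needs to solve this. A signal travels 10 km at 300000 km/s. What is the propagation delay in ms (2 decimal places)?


Given: distance = 10 km, speed = 300000 km/s
Delay = distance / speed = 10 / 300000 seconds
Delay in ms = 10 * 1000 / 300000
Delay = 0.0333 ms
Rounded to 2 dp = 0.03 ms

0.03


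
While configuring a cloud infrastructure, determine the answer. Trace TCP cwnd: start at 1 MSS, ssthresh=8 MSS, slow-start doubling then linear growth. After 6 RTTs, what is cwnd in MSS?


RTT 0: cwnd = 1 MSS (initial)
RTT 1: cwnd = 2 MSS (slow start, doubled)
RTT 2: cwnd = 4 MSS (slow start, doubled)
RTT 3: cwnd = 8 MSS (slow start, doubled)
RTT 4: cwnd = 9 MSS (congestion avoidance, +1)
RTT 5: cwnd = 10 MSS (congestion avoidance, +1)
RTT 6: cwnd = 11 MSS (congestion avoidance, +1)

11


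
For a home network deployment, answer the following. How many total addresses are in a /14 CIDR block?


Given: CIDR prefix /14
Host bits = 32 - 14 = 18
Total addresses = 2^18 = 262144

262144


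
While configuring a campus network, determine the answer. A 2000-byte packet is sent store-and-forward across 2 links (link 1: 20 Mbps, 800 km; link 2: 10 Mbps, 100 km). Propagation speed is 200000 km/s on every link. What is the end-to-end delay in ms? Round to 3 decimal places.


Packet = 2000 bytes = 16000 bits. Store-and-forward: sum (t_trans + t_prop) per link.
Link 1: t_trans = 16000/(20*10^6) s = 0.8000 ms; t_prop = 800/200000 s = 4.0000 ms; subtotal = 4.8000 ms
Link 2: t_trans = 16000/(10*10^6) s = 1.6000 ms; t_prop = 100/200000 s = 0.5000 ms; subtotal = 2.1000 ms
End-to-end = 4.8000 + 2.1000 = 6.9000 ms -> 6.900 ms (3 dp)

6.900


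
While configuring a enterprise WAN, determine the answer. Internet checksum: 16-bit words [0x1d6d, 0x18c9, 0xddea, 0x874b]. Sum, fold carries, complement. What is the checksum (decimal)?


Given words: [0x1d6d, 0x18c9, 0xddea, 0x874b]
Step 1: Sum all words
Raw sum = 7533 + 6345 + 56810 + 34635 = 105323
Step 2: Fold carry: (39787 + 1) = 39788
One's complement = ~39788 & 0xFFFF = 25747

25747


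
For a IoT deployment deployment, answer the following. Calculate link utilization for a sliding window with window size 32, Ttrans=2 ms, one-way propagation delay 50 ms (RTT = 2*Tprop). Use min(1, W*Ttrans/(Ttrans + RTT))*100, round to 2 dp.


Given: W = 32, Ttrans = 2 ms, RTT = 100 ms (= 2 * Tprop, Tprop = 50 ms)
Cycle time = Ttrans + RTT = 2 + 100 = 102 ms (first packet sent until its ACK returns)
W * Ttrans = 32 * 2 = 64 ms of sending per cycle
W * Ttrans / (Ttrans + RTT) = 64 / 102 = 0.627451
U = min(1, 0.627451) = 0.627451
U% = 62.75%

62.75


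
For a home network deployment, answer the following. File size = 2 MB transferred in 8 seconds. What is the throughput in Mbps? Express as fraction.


Given: file = 2 MB, time = 8 s
File in Mb = 2 * 8 = 16 Mb
Throughput = 16 / 8 Mbps
Throughput = 2 Mbps

2


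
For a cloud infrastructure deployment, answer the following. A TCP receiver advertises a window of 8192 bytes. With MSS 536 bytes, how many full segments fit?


Given: RWND = 8192 bytes, MSS = 536 bytes
Full segments = floor(RWND / MSS)
Full segments = floor(8192 / 536)
Full segments = floor(15.2836) = 15

15


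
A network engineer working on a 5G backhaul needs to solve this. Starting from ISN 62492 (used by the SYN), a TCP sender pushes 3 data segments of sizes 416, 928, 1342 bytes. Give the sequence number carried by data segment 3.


The SYN occupies sequence number ISN = 62492, so the first data byte is ISN + 1 = 62493.
SEQ of data segment i = (ISN + 1) + sum of payload sizes of segments 1..i-1.
Segment 1: SEQ = 62493, payload = 416 bytes
Segment 2: SEQ = 62909, payload = 928 bytes
Segment 3: SEQ = 63837, payload = 1342 bytes
SEQ of segment 3 = 62493 + 416 + 928 = 63837

63837


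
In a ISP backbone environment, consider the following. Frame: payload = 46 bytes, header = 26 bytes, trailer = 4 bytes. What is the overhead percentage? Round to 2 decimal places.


Given: payload = 46 B, header = 26 B, trailer = 4 B
Overhead bytes = header + trailer = 26 + 4 = 30
Total frame = payload + overhead = 46 + 30 = 76
Overhead % = 30 / 76 * 100 = 39.4737% -> 39.47% (2 dp)

39.47


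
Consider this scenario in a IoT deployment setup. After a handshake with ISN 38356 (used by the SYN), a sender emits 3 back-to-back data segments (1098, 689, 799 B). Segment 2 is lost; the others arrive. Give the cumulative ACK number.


SYN uses sequence number 38356; first data byte = ISN + 1 = 38357.
Segment 1: SEQ = 38357, len = 1098 B, covers [38357, 39454]
Segment 2: SEQ = 39455, len = 689 B, covers [39455, 40143] [LOST]
Segment 3: SEQ = 40144, len = 799 B, covers [40144, 40942]
In-order data received: bytes [38357, 39454] (segments 1..1).
Segment 2 missing -> gap begins at byte 39455; later segments buffered out of order.
Cumulative ACK = next expected in-order byte = 38357 + 1098 = 39455

39455


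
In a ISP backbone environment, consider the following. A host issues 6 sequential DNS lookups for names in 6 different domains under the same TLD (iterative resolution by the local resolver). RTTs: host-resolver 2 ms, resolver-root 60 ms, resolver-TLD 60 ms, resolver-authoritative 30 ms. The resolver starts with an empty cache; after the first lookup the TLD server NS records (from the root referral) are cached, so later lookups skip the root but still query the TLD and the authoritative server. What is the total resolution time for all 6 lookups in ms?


Lookup 1 (cold cache): local + root + TLD + auth = 2 + 60 + 60 + 30 = 152 ms
Lookups 2..6 (TLD NS cached -> skip root; new domain -> still ask TLD and auth): local + TLD + auth = 2 + 60 + 30 = 92 ms each
Remaining 5 lookups: 5 * 92 = 460 ms
Total = 152 + 460 = 612 ms

612


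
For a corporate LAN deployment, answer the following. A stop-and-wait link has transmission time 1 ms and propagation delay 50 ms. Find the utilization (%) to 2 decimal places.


Given: Ttrans = 1 ms, Tprop = 50 ms
RTT = 2 * Tprop = 2 * 50 = 100 ms
U = Ttrans / (Ttrans + RTT)
U = 1 / (1 + 100)
U = 1 / 101 = 0.009901
U% = 0.99%

0.99


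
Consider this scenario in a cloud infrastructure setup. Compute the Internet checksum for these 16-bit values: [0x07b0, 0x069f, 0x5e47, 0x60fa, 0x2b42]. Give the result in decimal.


Given words: [0x07b0, 0x069f, 0x5e47, 0x60fa, 0x2b42]
Step 1: Sum all words
Raw sum = 1968 + 1695 + 24135 + 24826 + 11074 = 63698
One's complement = ~63698 & 0xFFFF = 1837

1837


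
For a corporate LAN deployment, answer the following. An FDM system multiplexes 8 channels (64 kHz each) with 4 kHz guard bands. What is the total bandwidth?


Given: 8 channels, 64 kHz each, guard = 4 kHz
Channel bandwidth = 8 * 64 = 512 kHz
Guard bands = 7 gaps * 4 kHz = 28 kHz
Total = 512 + 28 = 540 kHz

540


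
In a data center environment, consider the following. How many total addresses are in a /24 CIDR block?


Given: CIDR prefix /24
Host bits = 32 - 24 = 8
Total addresses = 2^8 = 256

256


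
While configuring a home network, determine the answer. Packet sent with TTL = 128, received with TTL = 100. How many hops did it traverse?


Given: initial TTL = 128, received TTL = 100
Hops = initial TTL - received TTL
Hops = 128 - 100 = 28

28


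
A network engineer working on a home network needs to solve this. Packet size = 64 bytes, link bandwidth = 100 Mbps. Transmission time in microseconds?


Given: packet = 64 bytes, bandwidth = 100 Mbps
Packet in bits = 64 * 8 = 512 bits
Bandwidth = 100 * 10^6 = 100000000 bps
Time = 512 / 100000000 seconds
Time in us = 512 * 10^6 / 100000000 = 5.12

5.12


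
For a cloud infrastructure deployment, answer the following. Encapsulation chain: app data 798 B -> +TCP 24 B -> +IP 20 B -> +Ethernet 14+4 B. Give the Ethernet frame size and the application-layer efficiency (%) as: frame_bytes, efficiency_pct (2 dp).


TCP segment = 798 + 24 = 822 B
IP packet = 822 + 20 = 842 B
Ethernet frame = 842 + 14 + 4 = 860 B
Efficiency = app / frame = 798 / 860 = 0.927907 = 92.7907% -> 92.79% (2 dp)

860, 92.79


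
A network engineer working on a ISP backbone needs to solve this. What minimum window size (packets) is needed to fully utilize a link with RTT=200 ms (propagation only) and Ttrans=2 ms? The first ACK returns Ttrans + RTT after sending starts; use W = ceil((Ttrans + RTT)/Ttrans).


Given: Ttrans = 2 ms, RTT = 200 ms (= 2 * Tprop, Tprop = 100 ms)
Time until first ACK returns = Ttrans + RTT = 2 + 200 = 202 ms
Need W * Ttrans >= Ttrans + RTT  ->  W >= (Ttrans + RTT) / Ttrans
(Ttrans + RTT) / Ttrans = 202 / 2 = 101
W_min = ceil(101) = 101

101


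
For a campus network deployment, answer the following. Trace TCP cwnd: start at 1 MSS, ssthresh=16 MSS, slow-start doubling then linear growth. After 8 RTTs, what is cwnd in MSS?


RTT 0: cwnd = 1 MSS (initial)
RTT 1: cwnd = 2 MSS (slow start, doubled)
RTT 2: cwnd = 4 MSS (slow start, doubled)
RTT 3: cwnd = 8 MSS (slow start, doubled)
RTT 4: cwnd = 16 MSS (slow start, doubled)
RTT 5: cwnd = 17 MSS (congestion avoidance, +1)
RTT 6: cwnd = 18 MSS (congestion avoidance, +1)
RTT 7: cwnd = 19 MSS (congestion avoidance, +1)
RTT 8: cwnd = 20 MSS (congestion avoidance, +1)

20


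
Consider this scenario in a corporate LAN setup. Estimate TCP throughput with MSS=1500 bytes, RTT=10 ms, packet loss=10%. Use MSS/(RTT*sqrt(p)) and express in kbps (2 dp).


Given: MSS = 1500 bytes, RTT = 10 ms, loss = 10%
RTT in seconds = 10 / 1000 = 0.01
Loss rate = 10% = 0.1
sqrt(loss) = sqrt(0.1) = 0.316227766017
Throughput (bytes/s) = 1500 / (0.01 * 0.316227766017) = 474341.6490
Throughput (kbps) = 474341.6490 * 8 / 1000 = 3794.733192 -> 3794.73 kbps (2 dp)

3794.73


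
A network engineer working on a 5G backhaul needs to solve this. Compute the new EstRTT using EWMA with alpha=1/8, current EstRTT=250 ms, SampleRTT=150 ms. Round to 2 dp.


Given: EstRTT = 250 ms, SampleRTT = 150 ms, alpha = 1/8
New EstRTT = (1 - alpha) * EstRTT + alpha * SampleRTT
(7/8) * 250 = 218.75
(1/8) * 150 = 18.75
New EstRTT = 218.75 + 18.75 = 237.5 ms -> 237.50 ms (2 dp)

237.50


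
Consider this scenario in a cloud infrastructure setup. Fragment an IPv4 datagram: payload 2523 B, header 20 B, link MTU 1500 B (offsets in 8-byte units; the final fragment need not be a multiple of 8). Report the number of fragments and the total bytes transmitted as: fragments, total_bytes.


Max data per non-final fragment = floor((MTU - header)/8)*8 = floor((1500 - 20)/8)*8 = floor(1480/8)*8 = 1480 B
Final fragment needs no 8-byte alignment: it can carry up to MTU - header = 1480 B
Non-final fragments needed = ceil((payload - 1480) / 1480) = ceil(1043/1480) = ceil(0.7047) = 1
Number of fragments = 1 + 1 = 2
Fragment sizes (data): 1 * 1480 B + 1043 B (last, 1043 <= 1480 OK)
Total bytes sent = payload + n_frags * header = 2523 + 2*20 = 2523 + 40 = 2563 B

2, 2563


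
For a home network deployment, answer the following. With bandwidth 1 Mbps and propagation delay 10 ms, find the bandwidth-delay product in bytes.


Given: bandwidth = 1 Mbps, delay = 10 ms
BDP in bits = 1 * 10^6 * 10 / 1000
BDP in bits = 10000
BDP in bytes = 10000 / 8 = 1250

1250


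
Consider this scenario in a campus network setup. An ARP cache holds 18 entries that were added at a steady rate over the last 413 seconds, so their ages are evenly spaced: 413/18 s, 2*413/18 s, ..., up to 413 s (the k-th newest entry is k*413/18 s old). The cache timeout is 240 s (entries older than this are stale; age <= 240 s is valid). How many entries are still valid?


Ages are k * 413/18 s for k = 1..18 (spacing = 22.9444 s).
Entry k is valid iff k * 413/18 <= 240 iff k <= 18 * 240 / 413 = 10.4600
n_valid = floor(10.4600) = 10
(n_stale = 18 - 10 = 8)

10


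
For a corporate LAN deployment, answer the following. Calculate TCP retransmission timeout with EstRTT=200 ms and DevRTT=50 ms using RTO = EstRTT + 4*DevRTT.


Given: EstRTT = 200 ms, DevRTT = 50 ms
Timeout = EstRTT + 4 * DevRTT
4 * DevRTT = 4 * 50 = 200
Timeout = 200 + 200 = 400 ms

400


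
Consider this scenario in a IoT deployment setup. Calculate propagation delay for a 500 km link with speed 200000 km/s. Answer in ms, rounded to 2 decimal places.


Given: distance = 500 km, speed = 200000 km/s
Delay = distance / speed = 500 / 200000 seconds
Delay in ms = 500 * 1000 / 200000
Delay = 2.5000 ms
Rounded to 2 dp = 2.50 ms

2.50


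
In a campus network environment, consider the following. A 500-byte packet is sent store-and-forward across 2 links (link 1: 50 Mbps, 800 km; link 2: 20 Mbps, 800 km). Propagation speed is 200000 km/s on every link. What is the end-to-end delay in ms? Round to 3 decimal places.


Packet = 500 bytes = 4000 bits. Store-and-forward: sum (t_trans + t_prop) per link.
Link 1: t_trans = 4000/(50*10^6) s = 0.0800 ms; t_prop = 800/200000 s = 4.0000 ms; subtotal = 4.0800 ms
Link 2: t_trans = 4000/(20*10^6) s = 0.2000 ms; t_prop = 800/200000 s = 4.0000 ms; subtotal = 4.2000 ms
End-to-end = 4.0800 + 4.2000 = 8.2800 ms -> 8.280 ms (3 dp)

8.280


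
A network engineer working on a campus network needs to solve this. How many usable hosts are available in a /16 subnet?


Given: subnet mask /16
Host bits = 32 - 16 = 16
Total addresses = 2^16 = 65536
Usable hosts = 65536 - 2 (network + broadcast) = 65534

65534


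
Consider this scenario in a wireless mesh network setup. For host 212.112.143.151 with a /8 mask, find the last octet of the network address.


Given: IP = 212.112.143.151, prefix = /8
Subnet mask = 255.0.0.0
Last octet of IP: 151
Last octet of mask: 0
Network last octet = 151 AND 0 = 0

0


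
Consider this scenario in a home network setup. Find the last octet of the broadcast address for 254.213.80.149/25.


Given: IP = 254.213.80.149, prefix = /25
Host bits = 32 - 25 = 7
Network last octet = 149 AND mask = 128
Host part size = 2^7 - 1 = 127
Broadcast last octet = 128 OR 127 = 255

255


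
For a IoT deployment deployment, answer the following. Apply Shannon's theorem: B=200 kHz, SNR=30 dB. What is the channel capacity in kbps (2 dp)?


Given: B = 200 kHz, SNR = 30 dB
SNR linear = 10^(30/10) = 1000
1 + SNR = 1001
log2(1001) = 9.9672262588
C = 200 * 1000 * 9.9672262588 = 1993445.2518 bps
C = 1993.445252 kbps -> 1993.45 kbps (2 dp)

1993.45


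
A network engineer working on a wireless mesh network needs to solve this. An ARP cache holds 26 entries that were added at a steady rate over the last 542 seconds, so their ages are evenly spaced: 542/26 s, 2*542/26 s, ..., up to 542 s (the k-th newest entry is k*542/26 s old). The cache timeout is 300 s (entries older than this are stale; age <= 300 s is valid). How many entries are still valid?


Ages are k * 542/26 s for k = 1..26 (spacing = 20.8462 s).
Entry k is valid iff k * 542/26 <= 300 iff k <= 26 * 300 / 542 = 14.3911
n_valid = floor(14.3911) = 14
(n_stale = 26 - 14 = 12)

14


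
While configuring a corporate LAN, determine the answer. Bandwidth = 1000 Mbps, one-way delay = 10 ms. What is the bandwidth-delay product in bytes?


Given: bandwidth = 1000 Mbps, delay = 10 ms
BDP in bits = 1000 * 10^6 * 10 / 1000
BDP in bits = 10000000
BDP in bytes = 10000000 / 8 = 1250000

1250000


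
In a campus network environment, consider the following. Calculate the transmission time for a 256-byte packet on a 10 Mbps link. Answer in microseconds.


Given: packet = 256 bytes, bandwidth = 10 Mbps
Packet in bits = 256 * 8 = 2048 bits
Bandwidth = 10 * 10^6 = 10000000 bps
Time = 2048 / 10000000 seconds
Time in us = 2048 * 10^6 / 10000000 = 204.8

204.8


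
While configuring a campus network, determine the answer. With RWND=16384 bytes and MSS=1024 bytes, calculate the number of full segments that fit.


Given: RWND = 16384 bytes, MSS = 1024 bytes
Full segments = floor(RWND / MSS)
Full segments = floor(16384 / 1024)
Full segments = floor(16.0) = 16

16


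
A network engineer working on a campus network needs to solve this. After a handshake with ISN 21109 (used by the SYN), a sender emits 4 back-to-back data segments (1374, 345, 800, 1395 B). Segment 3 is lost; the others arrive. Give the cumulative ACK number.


SYN uses sequence number 21109; first data byte = ISN + 1 = 21110.
Segment 1: SEQ = 21110, len = 1374 B, covers [21110, 22483]
Segment 2: SEQ = 22484, len = 345 B, covers [22484, 22828]
Segment 3: SEQ = 22829, len = 800 B, covers [22829, 23628] [LOST]
Segment 4: SEQ = 23629, len = 1395 B, covers [23629, 25023]
In-order data received: bytes [21110, 22828] (segments 1..2).
Segment 3 missing -> gap begins at byte 22829; later segments buffered out of order.
Cumulative ACK = next expected in-order byte = 21110 + 1374 + 345 = 22829

22829


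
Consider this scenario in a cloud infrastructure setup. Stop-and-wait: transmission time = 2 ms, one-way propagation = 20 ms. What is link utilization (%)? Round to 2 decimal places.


Given: Ttrans = 2 ms, Tprop = 20 ms
RTT = 2 * Tprop = 2 * 20 = 40 ms
U = Ttrans / (Ttrans + RTT)
U = 2 / (2 + 40)
U = 2 / 42 = 0.047619
U% = 4.76%

4.76


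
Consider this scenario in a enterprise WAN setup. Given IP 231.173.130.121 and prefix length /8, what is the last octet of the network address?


Given: IP = 231.173.130.121, prefix = /8
Subnet mask = 255.0.0.0
Last octet of IP: 121
Last octet of mask: 0
Network last octet = 121 AND 0 = 0

0


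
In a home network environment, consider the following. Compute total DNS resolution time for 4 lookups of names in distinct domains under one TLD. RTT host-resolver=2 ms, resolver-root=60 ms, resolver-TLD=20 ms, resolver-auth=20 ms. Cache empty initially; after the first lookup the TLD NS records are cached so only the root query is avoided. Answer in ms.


Lookup 1 (cold cache): local + root + TLD + auth = 2 + 60 + 20 + 20 = 102 ms
Lookups 2..4 (TLD NS cached -> skip root; new domain -> still ask TLD and auth): local + TLD + auth = 2 + 20 + 20 = 42 ms each
Remaining 3 lookups: 3 * 42 = 126 ms
Total = 102 + 126 = 228 ms

228


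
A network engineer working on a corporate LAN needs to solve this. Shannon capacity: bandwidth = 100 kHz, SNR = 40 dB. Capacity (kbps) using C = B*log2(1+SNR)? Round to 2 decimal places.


Given: B = 100 kHz, SNR = 40 dB
SNR linear = 10^(40/10) = 10000
1 + SNR = 10001
log2(10001) = 13.2878566418
C = 100 * 1000 * 13.2878566418 = 1328785.6642 bps
C = 1328.785664 kbps -> 1328.79 kbps (2 dp)

1328.79


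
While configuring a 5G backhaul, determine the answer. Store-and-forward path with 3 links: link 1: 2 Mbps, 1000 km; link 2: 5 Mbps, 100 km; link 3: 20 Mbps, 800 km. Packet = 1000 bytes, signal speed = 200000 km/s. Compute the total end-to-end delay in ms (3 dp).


Packet = 1000 bytes = 8000 bits. Store-and-forward: sum (t_trans + t_prop) per link.
Link 1: t_trans = 8000/(2*10^6) s = 4.0000 ms; t_prop = 1000/200000 s = 5.0000 ms; subtotal = 9.0000 ms
Link 2: t_trans = 8000/(5*10^6) s = 1.6000 ms; t_prop = 100/200000 s = 0.5000 ms; subtotal = 2.1000 ms
Link 3: t_trans = 8000/(20*10^6) s = 0.4000 ms; t_prop = 800/200000 s = 4.0000 ms; subtotal = 4.4000 ms
End-to-end = 9.0000 + 2.1000 + 4.4000 = 15.5000 ms -> 15.500 ms (3 dp)

15.500


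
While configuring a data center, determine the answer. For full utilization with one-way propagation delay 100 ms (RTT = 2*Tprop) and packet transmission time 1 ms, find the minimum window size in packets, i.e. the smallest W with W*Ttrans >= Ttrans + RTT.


Given: Ttrans = 1 ms, RTT = 200 ms (= 2 * Tprop, Tprop = 100 ms)
Time until first ACK returns = Ttrans + RTT = 1 + 200 = 201 ms
Need W * Ttrans >= Ttrans + RTT  ->  W >= (Ttrans + RTT) / Ttrans
(Ttrans + RTT) / Ttrans = 201 / 1 = 201
W_min = ceil(201) = 201

201


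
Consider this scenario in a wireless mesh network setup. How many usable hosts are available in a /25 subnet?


Given: subnet mask /25
Host bits = 32 - 25 = 7
Total addresses = 2^7 = 128
Usable hosts = 128 - 2 (network + broadcast) = 126

126


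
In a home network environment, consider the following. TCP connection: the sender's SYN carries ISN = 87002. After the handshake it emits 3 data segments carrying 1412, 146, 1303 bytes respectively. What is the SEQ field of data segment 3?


The SYN occupies sequence number ISN = 87002, so the first data byte is ISN + 1 = 87003.
SEQ of data segment i = (ISN + 1) + sum of payload sizes of segments 1..i-1.
Segment 1: SEQ = 87003, payload = 1412 bytes
Segment 2: SEQ = 88415, payload = 146 bytes
Segment 3: SEQ = 88561, payload = 1303 bytes
SEQ of segment 3 = 87003 + 1412 + 146 = 88561

88561


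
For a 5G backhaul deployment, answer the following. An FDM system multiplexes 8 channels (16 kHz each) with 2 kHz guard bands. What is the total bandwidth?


Given: 8 channels, 16 kHz each, guard = 2 kHz
Channel bandwidth = 8 * 16 = 128 kHz
Guard bands = 7 gaps * 2 kHz = 14 kHz
Total = 128 + 14 = 142 kHz

142


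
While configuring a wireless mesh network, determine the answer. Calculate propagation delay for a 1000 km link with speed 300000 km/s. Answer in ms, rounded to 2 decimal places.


Given: distance = 1000 km, speed = 300000 km/s
Delay = distance / speed = 1000 / 300000 seconds
Delay in ms = 1000 * 1000 / 300000
Delay = 3.3333 ms
Rounded to 2 dp = 3.33 ms

3.33


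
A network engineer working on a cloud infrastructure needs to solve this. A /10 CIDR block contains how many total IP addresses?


Given: CIDR prefix /10
Host bits = 32 - 10 = 22
Total addresses = 2^22 = 4194304

4194304


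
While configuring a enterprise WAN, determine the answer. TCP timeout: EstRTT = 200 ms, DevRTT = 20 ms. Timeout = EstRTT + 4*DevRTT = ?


Given: EstRTT = 200 ms, DevRTT = 20 ms
Timeout = EstRTT + 4 * DevRTT
4 * DevRTT = 4 * 20 = 80
Timeout = 200 + 80 = 280 ms

280
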